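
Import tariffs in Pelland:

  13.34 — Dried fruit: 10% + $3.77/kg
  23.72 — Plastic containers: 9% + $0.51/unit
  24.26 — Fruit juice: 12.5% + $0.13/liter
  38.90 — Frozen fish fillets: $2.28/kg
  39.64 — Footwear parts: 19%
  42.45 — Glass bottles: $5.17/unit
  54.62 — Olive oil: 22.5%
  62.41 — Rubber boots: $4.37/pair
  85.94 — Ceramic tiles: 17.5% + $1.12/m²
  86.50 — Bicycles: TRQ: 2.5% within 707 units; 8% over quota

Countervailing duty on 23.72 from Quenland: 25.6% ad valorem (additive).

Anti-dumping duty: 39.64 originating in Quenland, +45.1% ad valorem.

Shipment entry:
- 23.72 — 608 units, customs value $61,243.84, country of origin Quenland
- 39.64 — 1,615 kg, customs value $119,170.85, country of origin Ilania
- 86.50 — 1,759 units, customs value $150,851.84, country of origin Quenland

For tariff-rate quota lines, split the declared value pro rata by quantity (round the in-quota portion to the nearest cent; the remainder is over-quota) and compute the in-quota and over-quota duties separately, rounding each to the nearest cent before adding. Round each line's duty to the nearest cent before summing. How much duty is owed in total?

$52,876.28

Line 1 (23.72, Quenland, 608 units, $61,243.84):
Base rate for 23.72 is 9% + $0.51/unit.
Additional duty on 23.72 from Quenland: +25.6%. Applied ad valorem rate: 9% + 25.6% = 34.6%.
Duty = $61,243.84 × 34.6% + 608 × $0.51 = $21,500.45.
Line 2 (39.64, Ilania, 1,615 kg, $119,170.85):
Base rate for 39.64 is 19%.
The additional-duty order on 39.64 targets Quenland, not Ilania; it does not apply.
Duty = $119,170.85 × 19% = $22,642.46.
Line 3 (86.50, Quenland, 1,759 units, $150,851.84):
Code 86.50 is under a tariff-rate quota (threshold 707 units). In-quota: 707 units at 2.5%; over-quota: 1,052 units at 8%.
Pro-rata value split: in-quota = $150,851.84 × 707/1,759 = $60,632.32; over-quota = $150,851.84 − $60,632.32 = $90,219.52.
In-quota duty = $60,632.32 × 2.5% = $1,515.81. Over-quota duty = $90,219.52 × 8% = $7,217.56.
Line duty = $1,515.81 + $7,217.56 = $8,733.37.
Total = $21,500.45 + $22,642.46 + $8,733.37 = $52,876.28.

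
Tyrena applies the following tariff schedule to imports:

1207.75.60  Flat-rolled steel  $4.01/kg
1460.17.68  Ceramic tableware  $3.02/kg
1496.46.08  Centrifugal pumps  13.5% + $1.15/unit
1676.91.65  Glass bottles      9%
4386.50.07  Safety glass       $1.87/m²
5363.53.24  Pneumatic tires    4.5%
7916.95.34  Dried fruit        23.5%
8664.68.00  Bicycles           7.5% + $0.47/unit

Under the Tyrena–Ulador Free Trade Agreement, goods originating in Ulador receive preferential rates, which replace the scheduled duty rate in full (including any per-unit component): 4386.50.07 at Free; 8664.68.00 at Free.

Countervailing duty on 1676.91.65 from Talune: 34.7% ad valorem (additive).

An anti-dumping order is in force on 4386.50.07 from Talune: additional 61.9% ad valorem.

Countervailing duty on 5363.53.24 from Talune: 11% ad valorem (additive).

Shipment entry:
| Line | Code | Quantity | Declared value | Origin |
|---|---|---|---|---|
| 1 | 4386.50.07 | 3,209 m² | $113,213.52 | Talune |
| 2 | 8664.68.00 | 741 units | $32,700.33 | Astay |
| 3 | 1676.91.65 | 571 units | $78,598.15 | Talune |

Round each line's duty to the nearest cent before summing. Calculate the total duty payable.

$113,228.18

Line 1 (4386.50.07, Talune, 3,209 m², $113,213.52):
Base rate for 4386.50.07 is $1.87/m².
4386.50.07 has an FTA preferential rate, but origin Talune is not Ulador; base rate stands.
Additional duty on 4386.50.07 from Talune: +61.9% ad valorem. Applied ad valorem rate = 61.9%.
Duty = $113,213.52 × 61.9% + 3,209 × $1.87 = $76,080.00.
Line 2 (8664.68.00, Astay, 741 units, $32,700.33):
Base rate for 8664.68.00 is 7.5% + $0.47/unit.
8664.68.00 has an FTA preferential rate, but origin Astay is not Ulador; base rate stands.
Duty = $32,700.33 × 7.5% + 741 × $0.47 = $2,800.79.
Line 3 (1676.91.65, Talune, 571 units, $78,598.15):
Base rate for 1676.91.65 is 9%.
Additional duty on 1676.91.65 from Talune: +34.7%. Applied ad valorem rate: 9% + 34.7% = 43.7%.
Duty = $78,598.15 × 43.7% = $34,347.39.
Total = $76,080.00 + $2,800.79 + $34,347.39 = $113,228.18.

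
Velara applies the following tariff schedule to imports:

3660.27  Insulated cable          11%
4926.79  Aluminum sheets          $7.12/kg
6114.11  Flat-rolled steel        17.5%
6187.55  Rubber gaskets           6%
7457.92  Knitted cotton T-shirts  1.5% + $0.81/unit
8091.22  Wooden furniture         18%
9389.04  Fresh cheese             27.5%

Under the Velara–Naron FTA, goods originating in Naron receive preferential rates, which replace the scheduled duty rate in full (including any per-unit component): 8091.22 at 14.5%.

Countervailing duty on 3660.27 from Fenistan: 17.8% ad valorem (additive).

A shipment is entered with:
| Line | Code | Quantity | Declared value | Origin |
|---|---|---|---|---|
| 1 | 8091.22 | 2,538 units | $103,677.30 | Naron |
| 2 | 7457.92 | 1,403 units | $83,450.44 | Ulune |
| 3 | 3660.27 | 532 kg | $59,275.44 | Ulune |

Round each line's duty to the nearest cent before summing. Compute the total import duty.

Line 1 (8091.22, Naron, 2,538 units, $103,677.30):
Base rate for 8091.22 is 18%.
Origin Naron qualifies under the Velara–Naron agreement and 8091.22 is covered: preferential rate 14.5% applies instead.
Duty = $103,677.30 × 14.5% = $15,033.21.
Line 2 (7457.92, Ulune, 1,403 units, $83,450.44):
Base rate for 7457.92 is 1.5% + $0.81/unit.
Duty = $83,450.44 × 1.5% + 1,403 × $0.81 = $2,388.19.
Line 3 (3660.27, Ulune, 532 kg, $59,275.44):
Base rate for 3660.27 is 11%.
The additional-duty order on 3660.27 targets Fenistan, not Ulune; it does not apply.
Duty = $59,275.44 × 11% = $6,520.30.
Total = $15,033.21 + $2,388.19 + $6,520.30 = $23,941.70.

$23,941.70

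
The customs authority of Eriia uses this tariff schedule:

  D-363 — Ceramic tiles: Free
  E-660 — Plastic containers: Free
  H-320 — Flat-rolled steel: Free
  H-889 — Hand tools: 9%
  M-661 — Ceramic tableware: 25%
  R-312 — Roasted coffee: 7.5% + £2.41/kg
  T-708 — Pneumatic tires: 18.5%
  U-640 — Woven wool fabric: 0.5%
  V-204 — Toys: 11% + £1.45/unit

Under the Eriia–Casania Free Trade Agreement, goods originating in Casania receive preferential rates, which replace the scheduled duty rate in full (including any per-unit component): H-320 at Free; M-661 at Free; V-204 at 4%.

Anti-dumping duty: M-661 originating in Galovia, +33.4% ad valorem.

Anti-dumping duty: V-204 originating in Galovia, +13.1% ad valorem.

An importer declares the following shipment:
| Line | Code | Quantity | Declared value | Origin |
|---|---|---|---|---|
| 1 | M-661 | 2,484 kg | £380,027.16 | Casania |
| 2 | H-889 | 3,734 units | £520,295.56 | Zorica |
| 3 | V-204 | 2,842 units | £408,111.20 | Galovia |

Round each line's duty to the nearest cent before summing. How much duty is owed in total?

£149,302.30

Line 1 (M-661, Casania, 2,484 kg, £380,027.16):
Base rate for M-661 is 25%.
Origin Casania qualifies under the Eriia–Casania agreement and M-661 is covered: preferential rate Free applies instead.
The additional-duty order on M-661 targets Galovia, not Casania; it does not apply.
Duty = £380,027.16 × 0% = £0.00.
Line 2 (H-889, Zorica, 3,734 units, £520,295.56):
Base rate for H-889 is 9%.
Duty = £520,295.56 × 9% = £46,826.60.
Line 3 (V-204, Galovia, 2,842 units, £408,111.20):
Base rate for V-204 is 11% + £1.45/unit.
V-204 has an FTA preferential rate, but origin Galovia is not Casania; base rate stands.
Additional duty on V-204 from Galovia: +13.1%. Applied ad valorem rate: 11% + 13.1% = 24.1%.
Duty = £408,111.20 × 24.1% + 2,842 × £1.45 = £102,475.70.
Total = £0.00 + £46,826.60 + £102,475.70 = £149,302.30.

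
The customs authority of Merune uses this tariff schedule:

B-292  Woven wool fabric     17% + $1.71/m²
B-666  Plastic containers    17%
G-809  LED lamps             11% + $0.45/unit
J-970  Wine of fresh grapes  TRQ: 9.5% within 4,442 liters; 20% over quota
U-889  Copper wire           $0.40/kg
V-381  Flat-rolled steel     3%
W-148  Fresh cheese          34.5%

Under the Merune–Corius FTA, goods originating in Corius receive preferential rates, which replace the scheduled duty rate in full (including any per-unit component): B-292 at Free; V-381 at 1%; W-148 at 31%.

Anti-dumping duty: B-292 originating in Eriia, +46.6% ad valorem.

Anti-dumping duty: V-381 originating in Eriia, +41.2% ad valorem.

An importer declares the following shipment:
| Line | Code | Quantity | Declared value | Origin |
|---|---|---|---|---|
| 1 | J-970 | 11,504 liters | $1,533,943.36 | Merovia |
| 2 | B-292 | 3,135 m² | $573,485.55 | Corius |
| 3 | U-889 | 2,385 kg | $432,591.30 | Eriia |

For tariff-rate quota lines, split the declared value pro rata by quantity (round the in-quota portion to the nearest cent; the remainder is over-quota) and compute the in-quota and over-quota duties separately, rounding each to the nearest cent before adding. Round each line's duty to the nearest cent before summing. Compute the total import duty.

$245,551.57

Line 1 (J-970, Merovia, 11,504 liters, $1,533,943.36):
Code J-970 is under a tariff-rate quota (threshold 4,442 liters). In-quota: 4,442 liters at 9.5%; over-quota: 7,062 liters at 20%.
Pro-rata value split: in-quota = $1,533,943.36 × 4,442/11,504 = $592,296.28; over-quota = $1,533,943.36 − $592,296.28 = $941,647.08.
In-quota duty = $592,296.28 × 9.5% = $56,268.15. Over-quota duty = $941,647.08 × 20% = $188,329.42.
Line duty = $56,268.15 + $188,329.42 = $244,597.57.
Line 2 (B-292, Corius, 3,135 m², $573,485.55):
Base rate for B-292 is 17% + $1.71/m².
Origin Corius qualifies under the Merune–Corius agreement and B-292 is covered: preferential rate Free applies instead.
The additional-duty order on B-292 targets Eriia, not Corius; it does not apply.
Duty = $573,485.55 × 0% = $0.00.
Line 3 (U-889, Eriia, 2,385 kg, $432,591.30):
Base rate for U-889 is $0.40/kg.
Duty = 2,385 × $0.40 = $954.00.
Total = $244,597.57 + $0.00 + $954.00 = $245,551.57.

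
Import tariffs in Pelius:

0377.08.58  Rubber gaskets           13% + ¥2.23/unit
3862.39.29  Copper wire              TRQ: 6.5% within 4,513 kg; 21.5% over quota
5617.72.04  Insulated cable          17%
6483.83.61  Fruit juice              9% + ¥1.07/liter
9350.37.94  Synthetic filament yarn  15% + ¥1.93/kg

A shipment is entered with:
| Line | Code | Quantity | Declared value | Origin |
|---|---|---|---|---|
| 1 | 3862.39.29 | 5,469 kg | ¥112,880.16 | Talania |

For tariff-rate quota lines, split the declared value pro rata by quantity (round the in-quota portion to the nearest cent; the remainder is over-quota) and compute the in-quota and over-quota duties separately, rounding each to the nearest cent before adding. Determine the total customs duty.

Line 1 (3862.39.29, Talania, 5,469 kg, ¥112,880.16):
Code 3862.39.29 is under a tariff-rate quota (threshold 4,513 kg). In-quota: 4,513 kg at 6.5%; over-quota: 956 kg at 21.5%.
Pro-rata value split: in-quota = ¥112,880.16 × 4,513/5,469 = ¥93,148.32; over-quota = ¥112,880.16 − ¥93,148.32 = ¥19,731.84.
In-quota duty = ¥93,148.32 × 6.5% = ¥6,054.64. Over-quota duty = ¥19,731.84 × 21.5% = ¥4,242.35.
Line duty = ¥6,054.64 + ¥4,242.35 = ¥10,296.99.

¥10,296.99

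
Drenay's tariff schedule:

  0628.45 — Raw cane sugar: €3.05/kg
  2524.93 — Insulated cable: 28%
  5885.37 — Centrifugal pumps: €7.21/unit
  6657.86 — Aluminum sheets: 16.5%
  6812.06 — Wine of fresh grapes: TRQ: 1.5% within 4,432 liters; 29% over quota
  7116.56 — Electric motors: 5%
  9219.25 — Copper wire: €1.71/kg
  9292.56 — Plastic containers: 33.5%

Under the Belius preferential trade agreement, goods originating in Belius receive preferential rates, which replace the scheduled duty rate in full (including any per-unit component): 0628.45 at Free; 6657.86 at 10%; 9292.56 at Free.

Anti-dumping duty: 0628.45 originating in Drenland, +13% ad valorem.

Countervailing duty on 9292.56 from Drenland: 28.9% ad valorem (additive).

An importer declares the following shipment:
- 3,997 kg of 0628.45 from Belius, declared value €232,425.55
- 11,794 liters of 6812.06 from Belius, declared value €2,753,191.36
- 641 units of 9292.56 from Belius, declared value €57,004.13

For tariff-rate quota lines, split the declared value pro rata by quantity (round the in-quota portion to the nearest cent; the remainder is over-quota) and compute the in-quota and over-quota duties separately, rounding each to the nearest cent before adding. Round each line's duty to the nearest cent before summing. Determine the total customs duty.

Line 1 (0628.45, Belius, 3,997 kg, €232,425.55):
Base rate for 0628.45 is €3.05/kg.
Origin Belius qualifies under the Drenay–Belius agreement and 0628.45 is covered: preferential rate Free applies instead.
The additional-duty order on 0628.45 targets Drenland, not Belius; it does not apply.
Duty = €232,425.55 × 0% = €0.00.
Line 2 (6812.06, Belius, 11,794 liters, €2,753,191.36):
Code 6812.06 is under a tariff-rate quota (threshold 4,432 liters). In-quota: 4,432 liters at 1.5%; over-quota: 7,362 liters at 29%.
Pro-rata value split: in-quota = €2,753,191.36 × 4,432/11,794 = €1,034,606.08; over-quota = €2,753,191.36 − €1,034,606.08 = €1,718,585.28.
In-quota duty = €1,034,606.08 × 1.5% = €15,519.09. Over-quota duty = €1,718,585.28 × 29% = €498,389.73.
Line duty = €15,519.09 + €498,389.73 = €513,908.82.
Line 3 (9292.56, Belius, 641 units, €57,004.13):
Base rate for 9292.56 is 33.5%.
Origin Belius qualifies under the Drenay–Belius agreement and 9292.56 is covered: preferential rate Free applies instead.
The additional-duty order on 9292.56 targets Drenland, not Belius; it does not apply.
Duty = €57,004.13 × 0% = €0.00.
Total = €0.00 + €513,908.82 + €0.00 = €513,908.82.

€513,908.82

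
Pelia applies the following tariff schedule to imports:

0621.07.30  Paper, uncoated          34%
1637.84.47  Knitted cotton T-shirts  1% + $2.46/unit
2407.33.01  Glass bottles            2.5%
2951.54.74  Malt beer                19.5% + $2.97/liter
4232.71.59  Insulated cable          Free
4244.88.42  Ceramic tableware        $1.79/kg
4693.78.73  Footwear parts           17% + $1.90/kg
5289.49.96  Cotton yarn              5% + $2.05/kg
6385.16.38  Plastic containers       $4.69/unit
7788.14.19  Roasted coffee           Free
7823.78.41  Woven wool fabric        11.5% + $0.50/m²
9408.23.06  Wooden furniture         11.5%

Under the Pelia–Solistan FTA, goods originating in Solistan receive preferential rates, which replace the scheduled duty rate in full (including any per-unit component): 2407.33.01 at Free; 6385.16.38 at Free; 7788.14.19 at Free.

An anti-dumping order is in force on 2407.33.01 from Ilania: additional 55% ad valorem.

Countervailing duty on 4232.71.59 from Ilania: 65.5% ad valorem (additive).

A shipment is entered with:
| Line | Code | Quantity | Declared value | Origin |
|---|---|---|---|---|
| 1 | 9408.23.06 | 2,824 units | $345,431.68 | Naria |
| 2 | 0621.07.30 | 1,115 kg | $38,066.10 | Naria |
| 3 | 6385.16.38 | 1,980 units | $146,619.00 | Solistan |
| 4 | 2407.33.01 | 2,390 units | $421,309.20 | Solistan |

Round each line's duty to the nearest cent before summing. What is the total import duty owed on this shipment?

$52,667.11

Line 1 (9408.23.06, Naria, 2,824 units, $345,431.68):
Base rate for 9408.23.06 is 11.5%.
Duty = $345,431.68 × 11.5% = $39,724.64.
Line 2 (0621.07.30, Naria, 1,115 kg, $38,066.10):
Base rate for 0621.07.30 is 34%.
Duty = $38,066.10 × 34% = $12,942.47.
Line 3 (6385.16.38, Solistan, 1,980 units, $146,619.00):
Base rate for 6385.16.38 is $4.69/unit.
Origin Solistan qualifies under the Pelia–Solistan agreement and 6385.16.38 is covered: preferential rate Free applies instead.
Duty = $146,619.00 × 0% = $0.00.
Line 4 (2407.33.01, Solistan, 2,390 units, $421,309.20):
Base rate for 2407.33.01 is 2.5%.
Origin Solistan qualifies under the Pelia–Solistan agreement and 2407.33.01 is covered: preferential rate Free applies instead.
The additional-duty order on 2407.33.01 targets Ilania, not Solistan; it does not apply.
Duty = $421,309.20 × 0% = $0.00.
Total = $39,724.64 + $12,942.47 + $0.00 + $0.00 = $52,667.11.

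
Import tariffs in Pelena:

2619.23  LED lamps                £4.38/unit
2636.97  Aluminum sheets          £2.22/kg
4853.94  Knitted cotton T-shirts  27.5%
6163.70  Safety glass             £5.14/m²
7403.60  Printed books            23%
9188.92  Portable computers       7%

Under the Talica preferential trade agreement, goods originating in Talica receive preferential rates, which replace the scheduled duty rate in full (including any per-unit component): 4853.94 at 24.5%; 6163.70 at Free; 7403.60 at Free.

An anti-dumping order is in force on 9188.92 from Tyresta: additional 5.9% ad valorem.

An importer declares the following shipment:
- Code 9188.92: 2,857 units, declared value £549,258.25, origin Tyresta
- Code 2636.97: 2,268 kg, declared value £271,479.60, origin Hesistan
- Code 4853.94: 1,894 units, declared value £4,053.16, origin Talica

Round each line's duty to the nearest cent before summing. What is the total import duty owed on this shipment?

Line 1 (9188.92, Tyresta, 2,857 units, £549,258.25):
Base rate for 9188.92 is 7%.
Additional duty on 9188.92 from Tyresta: +5.9%. Applied ad valorem rate: 7% + 5.9% = 12.9%.
Duty = £549,258.25 × 12.9% = £70,854.31.
Line 2 (2636.97, Hesistan, 2,268 kg, £271,479.60):
Base rate for 2636.97 is £2.22/kg.
Duty = 2,268 × £2.22 = £5,034.96.
Line 3 (4853.94, Talica, 1,894 units, £4,053.16):
Base rate for 4853.94 is 27.5%.
Origin Talica qualifies under the Pelena–Talica agreement and 4853.94 is covered: preferential rate 24.5% applies instead.
Duty = £4,053.16 × 24.5% = £993.02.
Total = £70,854.31 + £5,034.96 + £993.02 = £76,882.29.

£76,882.29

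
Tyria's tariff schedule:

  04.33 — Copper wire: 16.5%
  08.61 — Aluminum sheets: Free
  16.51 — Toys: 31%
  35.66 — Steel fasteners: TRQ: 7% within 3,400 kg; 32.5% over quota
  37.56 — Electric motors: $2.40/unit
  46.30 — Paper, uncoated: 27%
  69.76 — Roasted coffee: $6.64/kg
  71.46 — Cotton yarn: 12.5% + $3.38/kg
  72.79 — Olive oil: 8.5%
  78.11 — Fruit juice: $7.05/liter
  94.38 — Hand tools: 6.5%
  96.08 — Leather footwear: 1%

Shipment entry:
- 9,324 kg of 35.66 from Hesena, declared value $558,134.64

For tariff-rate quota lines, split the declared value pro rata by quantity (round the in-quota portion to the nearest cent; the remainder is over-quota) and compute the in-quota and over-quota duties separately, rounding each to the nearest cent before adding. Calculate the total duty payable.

$129,495.14

Line 1 (35.66, Hesena, 9,324 kg, $558,134.64):
Code 35.66 is under a tariff-rate quota (threshold 3,400 kg). In-quota: 3,400 kg at 7%; over-quota: 5,924 kg at 32.5%.
Pro-rata value split: in-quota = $558,134.64 × 3,400/9,324 = $203,524.00; over-quota = $558,134.64 − $203,524.00 = $354,610.64.
In-quota duty = $203,524.00 × 7% = $14,246.68. Over-quota duty = $354,610.64 × 32.5% = $115,248.46.
Line duty = $14,246.68 + $115,248.46 = $129,495.14.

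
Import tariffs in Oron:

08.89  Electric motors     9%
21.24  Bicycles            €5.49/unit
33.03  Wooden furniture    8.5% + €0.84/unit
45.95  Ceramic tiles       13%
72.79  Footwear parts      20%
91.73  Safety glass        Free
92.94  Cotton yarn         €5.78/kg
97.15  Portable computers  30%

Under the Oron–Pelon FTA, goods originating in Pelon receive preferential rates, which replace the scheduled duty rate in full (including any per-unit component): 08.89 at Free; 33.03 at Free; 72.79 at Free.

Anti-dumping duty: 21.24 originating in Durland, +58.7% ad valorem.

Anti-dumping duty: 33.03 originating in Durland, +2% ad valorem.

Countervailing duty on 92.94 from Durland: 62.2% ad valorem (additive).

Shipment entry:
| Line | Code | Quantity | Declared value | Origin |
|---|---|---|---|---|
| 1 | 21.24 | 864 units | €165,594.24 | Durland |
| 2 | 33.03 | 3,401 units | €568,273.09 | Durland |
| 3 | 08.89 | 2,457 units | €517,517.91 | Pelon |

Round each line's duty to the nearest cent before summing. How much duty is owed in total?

€164,472.69

Line 1 (21.24, Durland, 864 units, €165,594.24):
Base rate for 21.24 is €5.49/unit.
Additional duty on 21.24 from Durland: +58.7% ad valorem. Applied ad valorem rate = 58.7%.
Duty = €165,594.24 × 58.7% + 864 × €5.49 = €101,947.18.
Line 2 (33.03, Durland, 3,401 units, €568,273.09):
Base rate for 33.03 is 8.5% + €0.84/unit.
33.03 has an FTA preferential rate, but origin Durland is not Pelon; base rate stands.
Additional duty on 33.03 from Durland: +2%. Applied ad valorem rate: 8.5% + 2% = 10.5%.
Duty = €568,273.09 × 10.5% + 3,401 × €0.84 = €62,525.51.
Line 3 (08.89, Pelon, 2,457 units, €517,517.91):
Base rate for 08.89 is 9%.
Origin Pelon qualifies under the Oron–Pelon agreement and 08.89 is covered: preferential rate Free applies instead.
Duty = €517,517.91 × 0% = €0.00.
Total = €101,947.18 + €62,525.51 + €0.00 = €164,472.69.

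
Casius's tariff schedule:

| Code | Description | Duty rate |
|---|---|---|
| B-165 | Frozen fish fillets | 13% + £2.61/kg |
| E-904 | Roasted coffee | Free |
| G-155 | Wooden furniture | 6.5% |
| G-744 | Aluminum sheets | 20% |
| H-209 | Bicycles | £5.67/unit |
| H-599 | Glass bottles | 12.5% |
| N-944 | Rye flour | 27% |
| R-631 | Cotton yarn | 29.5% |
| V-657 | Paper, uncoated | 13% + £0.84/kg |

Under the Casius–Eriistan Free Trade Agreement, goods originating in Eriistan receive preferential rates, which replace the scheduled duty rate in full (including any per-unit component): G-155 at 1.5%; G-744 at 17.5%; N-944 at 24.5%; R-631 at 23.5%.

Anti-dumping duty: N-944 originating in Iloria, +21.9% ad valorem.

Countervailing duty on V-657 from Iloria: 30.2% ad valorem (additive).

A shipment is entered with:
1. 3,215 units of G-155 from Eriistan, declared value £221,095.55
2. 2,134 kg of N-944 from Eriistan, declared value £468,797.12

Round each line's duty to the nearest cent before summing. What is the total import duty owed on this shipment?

£118,171.72

Line 1 (G-155, Eriistan, 3,215 units, £221,095.55):
Base rate for G-155 is 6.5%.
Origin Eriistan qualifies under the Casius–Eriistan agreement and G-155 is covered: preferential rate 1.5% applies instead.
Duty = £221,095.55 × 1.5% = £3,316.43.
Line 2 (N-944, Eriistan, 2,134 kg, £468,797.12):
Base rate for N-944 is 27%.
Origin Eriistan qualifies under the Casius–Eriistan agreement and N-944 is covered: preferential rate 24.5% applies instead.
The additional-duty order on N-944 targets Iloria, not Eriistan; it does not apply.
Duty = £468,797.12 × 24.5% = £114,855.29.
Total = £3,316.43 + £114,855.29 = £118,171.72.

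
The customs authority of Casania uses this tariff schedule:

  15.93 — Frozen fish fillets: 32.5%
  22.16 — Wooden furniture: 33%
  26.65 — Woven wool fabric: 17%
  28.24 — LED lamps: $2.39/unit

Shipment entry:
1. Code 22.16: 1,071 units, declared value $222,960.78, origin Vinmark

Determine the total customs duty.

Line 1 (22.16, Vinmark, 1,071 units, $222,960.78):
Base rate for 22.16 is 33%.
Duty = $222,960.78 × 33% = $73,577.06.

$73,577.06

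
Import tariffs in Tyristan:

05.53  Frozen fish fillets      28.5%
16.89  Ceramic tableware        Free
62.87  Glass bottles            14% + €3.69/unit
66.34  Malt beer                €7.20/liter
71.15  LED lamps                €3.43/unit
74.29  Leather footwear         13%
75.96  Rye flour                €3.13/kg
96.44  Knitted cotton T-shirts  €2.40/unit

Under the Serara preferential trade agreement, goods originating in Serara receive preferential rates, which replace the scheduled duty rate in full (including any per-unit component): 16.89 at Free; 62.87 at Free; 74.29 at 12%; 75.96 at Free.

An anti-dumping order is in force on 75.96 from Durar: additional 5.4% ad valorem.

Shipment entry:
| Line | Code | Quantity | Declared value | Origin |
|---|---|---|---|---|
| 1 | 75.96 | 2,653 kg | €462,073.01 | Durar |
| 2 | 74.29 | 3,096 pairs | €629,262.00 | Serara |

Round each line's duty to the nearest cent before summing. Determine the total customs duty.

€108,767.27

Line 1 (75.96, Durar, 2,653 kg, €462,073.01):
Base rate for 75.96 is €3.13/kg.
75.96 has an FTA preferential rate, but origin Durar is not Serara; base rate stands.
Additional duty on 75.96 from Durar: +5.4% ad valorem. Applied ad valorem rate = 5.4%.
Duty = €462,073.01 × 5.4% + 2,653 × €3.13 = €33,255.83.
Line 2 (74.29, Serara, 3,096 pairs, €629,262.00):
Base rate for 74.29 is 13%.
Origin Serara qualifies under the Tyristan–Serara agreement and 74.29 is covered: preferential rate 12% applies instead.
Duty = €629,262.00 × 12% = €75,511.44.
Total = €33,255.83 + €75,511.44 = €108,767.27.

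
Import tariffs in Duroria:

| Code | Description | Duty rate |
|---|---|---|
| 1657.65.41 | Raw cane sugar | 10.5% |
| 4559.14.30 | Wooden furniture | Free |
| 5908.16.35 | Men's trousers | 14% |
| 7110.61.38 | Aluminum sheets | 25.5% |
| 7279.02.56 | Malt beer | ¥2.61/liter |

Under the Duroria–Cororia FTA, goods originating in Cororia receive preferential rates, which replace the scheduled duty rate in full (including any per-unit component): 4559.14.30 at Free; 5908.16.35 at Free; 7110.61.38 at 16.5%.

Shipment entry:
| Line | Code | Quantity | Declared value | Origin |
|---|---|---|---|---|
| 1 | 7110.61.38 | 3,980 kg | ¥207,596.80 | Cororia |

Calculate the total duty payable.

Line 1 (7110.61.38, Cororia, 3,980 kg, ¥207,596.80):
Base rate for 7110.61.38 is 25.5%.
Origin Cororia qualifies under the Duroria–Cororia agreement and 7110.61.38 is covered: preferential rate 16.5% applies instead.
Duty = ¥207,596.80 × 16.5% = ¥34,253.47.

¥34,253.47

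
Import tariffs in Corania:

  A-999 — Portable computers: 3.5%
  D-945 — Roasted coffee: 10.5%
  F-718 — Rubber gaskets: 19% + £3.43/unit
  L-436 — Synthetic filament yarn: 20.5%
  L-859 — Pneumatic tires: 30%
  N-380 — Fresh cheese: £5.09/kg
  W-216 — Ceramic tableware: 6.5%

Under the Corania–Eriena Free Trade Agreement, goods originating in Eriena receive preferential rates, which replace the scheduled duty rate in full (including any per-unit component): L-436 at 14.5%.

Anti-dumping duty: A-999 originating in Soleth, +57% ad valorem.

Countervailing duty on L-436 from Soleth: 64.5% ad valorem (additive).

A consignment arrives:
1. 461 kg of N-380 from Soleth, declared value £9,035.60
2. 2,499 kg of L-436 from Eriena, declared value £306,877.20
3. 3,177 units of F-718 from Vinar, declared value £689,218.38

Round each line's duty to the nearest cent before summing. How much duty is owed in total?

Line 1 (N-380, Soleth, 461 kg, £9,035.60):
Base rate for N-380 is £5.09/kg.
Duty = 461 × £5.09 = £2,346.49.
Line 2 (L-436, Eriena, 2,499 kg, £306,877.20):
Base rate for L-436 is 20.5%.
Origin Eriena qualifies under the Corania–Eriena agreement and L-436 is covered: preferential rate 14.5% applies instead.
The additional-duty order on L-436 targets Soleth, not Eriena; it does not apply.
Duty = £306,877.20 × 14.5% = £44,497.19.
Line 3 (F-718, Vinar, 3,177 units, £689,218.38):
Base rate for F-718 is 19% + £3.43/unit.
Duty = £689,218.38 × 19% + 3,177 × £3.43 = £141,848.60.
Total = £2,346.49 + £44,497.19 + £141,848.60 = £188,692.28.

£188,692.28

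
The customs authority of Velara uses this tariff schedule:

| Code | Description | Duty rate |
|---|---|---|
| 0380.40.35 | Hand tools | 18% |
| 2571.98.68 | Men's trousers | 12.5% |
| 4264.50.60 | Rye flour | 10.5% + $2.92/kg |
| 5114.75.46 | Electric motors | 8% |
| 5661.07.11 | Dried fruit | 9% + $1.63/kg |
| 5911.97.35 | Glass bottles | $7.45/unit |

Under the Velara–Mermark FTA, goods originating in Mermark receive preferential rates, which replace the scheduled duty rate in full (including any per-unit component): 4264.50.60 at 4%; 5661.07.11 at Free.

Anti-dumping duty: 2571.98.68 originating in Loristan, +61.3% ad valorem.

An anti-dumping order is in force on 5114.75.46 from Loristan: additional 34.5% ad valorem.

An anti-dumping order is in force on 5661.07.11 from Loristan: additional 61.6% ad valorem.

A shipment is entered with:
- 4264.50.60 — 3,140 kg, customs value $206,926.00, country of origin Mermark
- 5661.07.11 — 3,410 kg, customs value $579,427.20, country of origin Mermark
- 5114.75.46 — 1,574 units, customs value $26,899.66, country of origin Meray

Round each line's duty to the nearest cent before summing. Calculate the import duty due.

Line 1 (4264.50.60, Mermark, 3,140 kg, $206,926.00):
Base rate for 4264.50.60 is 10.5% + $2.92/kg.
Origin Mermark qualifies under the Velara–Mermark agreement and 4264.50.60 is covered: preferential rate 4% applies instead.
Duty = $206,926.00 × 4% = $8,277.04.
Line 2 (5661.07.11, Mermark, 3,410 kg, $579,427.20):
Base rate for 5661.07.11 is 9% + $1.63/kg.
Origin Mermark qualifies under the Velara–Mermark agreement and 5661.07.11 is covered: preferential rate Free applies instead.
The additional-duty order on 5661.07.11 targets Loristan, not Mermark; it does not apply.
Duty = $579,427.20 × 0% = $0.00.
Line 3 (5114.75.46, Meray, 1,574 units, $26,899.66):
Base rate for 5114.75.46 is 8%.
The additional-duty order on 5114.75.46 targets Loristan, not Meray; it does not apply.
Duty = $26,899.66 × 8% = $2,151.97.
Total = $8,277.04 + $0.00 + $2,151.97 = $10,429.01.

$10,429.01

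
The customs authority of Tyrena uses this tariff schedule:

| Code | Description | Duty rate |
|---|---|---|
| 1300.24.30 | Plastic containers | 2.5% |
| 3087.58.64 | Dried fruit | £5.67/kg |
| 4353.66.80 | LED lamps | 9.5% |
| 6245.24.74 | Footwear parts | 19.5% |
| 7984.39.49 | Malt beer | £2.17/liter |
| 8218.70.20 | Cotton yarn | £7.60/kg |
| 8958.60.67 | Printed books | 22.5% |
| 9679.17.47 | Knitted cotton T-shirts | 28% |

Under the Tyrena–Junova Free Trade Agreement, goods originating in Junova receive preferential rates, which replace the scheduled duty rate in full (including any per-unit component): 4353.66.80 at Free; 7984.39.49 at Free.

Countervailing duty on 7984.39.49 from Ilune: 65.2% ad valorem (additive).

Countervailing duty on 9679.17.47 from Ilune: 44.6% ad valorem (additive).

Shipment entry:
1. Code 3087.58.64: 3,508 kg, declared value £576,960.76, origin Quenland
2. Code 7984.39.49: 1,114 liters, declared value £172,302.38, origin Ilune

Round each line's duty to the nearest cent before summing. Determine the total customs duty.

£134,648.89

Line 1 (3087.58.64, Quenland, 3,508 kg, £576,960.76):
Base rate for 3087.58.64 is £5.67/kg.
Duty = 3,508 × £5.67 = £19,890.36.
Line 2 (7984.39.49, Ilune, 1,114 liters, £172,302.38):
Base rate for 7984.39.49 is £2.17/liter.
7984.39.49 has an FTA preferential rate, but origin Ilune is not Junova; base rate stands.
Additional duty on 7984.39.49 from Ilune: +65.2% ad valorem. Applied ad valorem rate = 65.2%.
Duty = £172,302.38 × 65.2% + 1,114 × £2.17 = £114,758.53.
Total = £19,890.36 + £114,758.53 = £134,648.89.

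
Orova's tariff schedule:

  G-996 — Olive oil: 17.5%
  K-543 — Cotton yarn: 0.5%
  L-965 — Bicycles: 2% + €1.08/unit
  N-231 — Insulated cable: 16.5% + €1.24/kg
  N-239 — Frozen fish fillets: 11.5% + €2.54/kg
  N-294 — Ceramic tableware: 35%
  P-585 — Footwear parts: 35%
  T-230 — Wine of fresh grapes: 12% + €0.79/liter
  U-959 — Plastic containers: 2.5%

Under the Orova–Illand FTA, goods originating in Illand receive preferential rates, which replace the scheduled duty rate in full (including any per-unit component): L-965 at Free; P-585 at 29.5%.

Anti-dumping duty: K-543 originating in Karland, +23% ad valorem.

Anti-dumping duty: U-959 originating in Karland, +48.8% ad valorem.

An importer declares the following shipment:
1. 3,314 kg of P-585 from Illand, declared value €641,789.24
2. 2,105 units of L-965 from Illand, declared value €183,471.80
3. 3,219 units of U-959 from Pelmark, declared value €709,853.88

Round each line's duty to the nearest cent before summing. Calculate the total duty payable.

€207,074.18

Line 1 (P-585, Illand, 3,314 kg, €641,789.24):
Base rate for P-585 is 35%.
Origin Illand qualifies under the Orova–Illand agreement and P-585 is covered: preferential rate 29.5% applies instead.
Duty = €641,789.24 × 29.5% = €189,327.83.
Line 2 (L-965, Illand, 2,105 units, €183,471.80):
Base rate for L-965 is 2% + €1.08/unit.
Origin Illand qualifies under the Orova–Illand agreement and L-965 is covered: preferential rate Free applies instead.
Duty = €183,471.80 × 0% = €0.00.
Line 3 (U-959, Pelmark, 3,219 units, €709,853.88):
Base rate for U-959 is 2.5%.
The additional-duty order on U-959 targets Karland, not Pelmark; it does not apply.
Duty = €709,853.88 × 2.5% = €17,746.35.
Total = €189,327.83 + €0.00 + €17,746.35 = €207,074.18.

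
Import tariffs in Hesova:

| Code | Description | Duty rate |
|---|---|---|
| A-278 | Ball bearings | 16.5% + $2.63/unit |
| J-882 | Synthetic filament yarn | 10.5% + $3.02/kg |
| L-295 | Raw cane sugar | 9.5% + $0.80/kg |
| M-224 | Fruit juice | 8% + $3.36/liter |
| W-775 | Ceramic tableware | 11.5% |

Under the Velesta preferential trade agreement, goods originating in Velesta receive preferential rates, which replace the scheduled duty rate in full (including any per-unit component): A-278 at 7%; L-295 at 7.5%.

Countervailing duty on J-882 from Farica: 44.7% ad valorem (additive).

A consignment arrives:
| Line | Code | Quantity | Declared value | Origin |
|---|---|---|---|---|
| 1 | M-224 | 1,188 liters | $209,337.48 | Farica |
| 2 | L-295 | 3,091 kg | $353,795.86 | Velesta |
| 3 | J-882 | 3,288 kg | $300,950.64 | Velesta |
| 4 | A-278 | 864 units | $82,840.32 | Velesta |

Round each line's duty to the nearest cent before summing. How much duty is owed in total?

Line 1 (M-224, Farica, 1,188 liters, $209,337.48):
Base rate for M-224 is 8% + $3.36/liter.
Duty = $209,337.48 × 8% + 1,188 × $3.36 = $20,738.68.
Line 2 (L-295, Velesta, 3,091 kg, $353,795.86):
Base rate for L-295 is 9.5% + $0.80/kg.
Origin Velesta qualifies under the Hesova–Velesta agreement and L-295 is covered: preferential rate 7.5% applies instead.
Duty = $353,795.86 × 7.5% = $26,534.69.
Line 3 (J-882, Velesta, 3,288 kg, $300,950.64):
Base rate for J-882 is 10.5% + $3.02/kg.
Origin Velesta is the FTA partner but J-882 is not on the preference list; base rate stands.
The additional-duty order on J-882 targets Farica, not Velesta; it does not apply.
Duty = $300,950.64 × 10.5% + 3,288 × $3.02 = $41,529.58.
Line 4 (A-278, Velesta, 864 units, $82,840.32):
Base rate for A-278 is 16.5% + $2.63/unit.
Origin Velesta qualifies under the Hesova–Velesta agreement and A-278 is covered: preferential rate 7% applies instead.
Duty = $82,840.32 × 7% = $5,798.82.
Total = $20,738.68 + $26,534.69 + $41,529.58 + $5,798.82 = $94,601.77.

$94,601.77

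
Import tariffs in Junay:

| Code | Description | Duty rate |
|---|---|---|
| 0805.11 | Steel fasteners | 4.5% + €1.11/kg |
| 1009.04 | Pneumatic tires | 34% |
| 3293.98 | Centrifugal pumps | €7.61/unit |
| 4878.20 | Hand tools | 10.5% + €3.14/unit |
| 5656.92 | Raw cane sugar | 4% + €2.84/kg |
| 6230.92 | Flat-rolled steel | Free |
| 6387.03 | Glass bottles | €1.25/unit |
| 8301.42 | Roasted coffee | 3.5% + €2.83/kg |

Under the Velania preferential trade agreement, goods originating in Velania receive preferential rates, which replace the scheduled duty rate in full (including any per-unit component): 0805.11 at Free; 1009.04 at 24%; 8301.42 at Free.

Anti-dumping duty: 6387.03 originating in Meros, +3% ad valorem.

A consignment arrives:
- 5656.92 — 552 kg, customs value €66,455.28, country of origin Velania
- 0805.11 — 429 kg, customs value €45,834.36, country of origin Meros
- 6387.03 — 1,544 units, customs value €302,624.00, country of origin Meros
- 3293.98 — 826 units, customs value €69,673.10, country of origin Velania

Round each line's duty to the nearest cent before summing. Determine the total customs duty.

€24,059.21

Line 1 (5656.92, Velania, 552 kg, €66,455.28):
Base rate for 5656.92 is 4% + €2.84/kg.
Origin Velania is the FTA partner but 5656.92 is not on the preference list; base rate stands.
Duty = €66,455.28 × 4% + 552 × €2.84 = €4,225.89.
Line 2 (0805.11, Meros, 429 kg, €45,834.36):
Base rate for 0805.11 is 4.5% + €1.11/kg.
0805.11 has an FTA preferential rate, but origin Meros is not Velania; base rate stands.
Duty = €45,834.36 × 4.5% + 429 × €1.11 = €2,538.74.
Line 3 (6387.03, Meros, 1,544 units, €302,624.00):
Base rate for 6387.03 is €1.25/unit.
Additional duty on 6387.03 from Meros: +3% ad valorem. Applied ad valorem rate = 3%.
Duty = €302,624.00 × 3% + 1,544 × €1.25 = €11,008.72.
Line 4 (3293.98, Velania, 826 units, €69,673.10):
Base rate for 3293.98 is €7.61/unit.
Origin Velania is the FTA partner but 3293.98 is not on the preference list; base rate stands.
Duty = 826 × €7.61 = €6,285.86.
Total = €4,225.89 + €2,538.74 + €11,008.72 + €6,285.86 = €24,059.21.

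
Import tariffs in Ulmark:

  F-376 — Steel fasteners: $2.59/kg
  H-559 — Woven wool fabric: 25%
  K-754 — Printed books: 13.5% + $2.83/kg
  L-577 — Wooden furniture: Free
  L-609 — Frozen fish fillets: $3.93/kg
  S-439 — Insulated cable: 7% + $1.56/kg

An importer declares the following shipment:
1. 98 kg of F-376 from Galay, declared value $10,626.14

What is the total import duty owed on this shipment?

$253.82

Line 1 (F-376, Galay, 98 kg, $10,626.14):
Base rate for F-376 is $2.59/kg.
Duty = 98 × $2.59 = $253.82.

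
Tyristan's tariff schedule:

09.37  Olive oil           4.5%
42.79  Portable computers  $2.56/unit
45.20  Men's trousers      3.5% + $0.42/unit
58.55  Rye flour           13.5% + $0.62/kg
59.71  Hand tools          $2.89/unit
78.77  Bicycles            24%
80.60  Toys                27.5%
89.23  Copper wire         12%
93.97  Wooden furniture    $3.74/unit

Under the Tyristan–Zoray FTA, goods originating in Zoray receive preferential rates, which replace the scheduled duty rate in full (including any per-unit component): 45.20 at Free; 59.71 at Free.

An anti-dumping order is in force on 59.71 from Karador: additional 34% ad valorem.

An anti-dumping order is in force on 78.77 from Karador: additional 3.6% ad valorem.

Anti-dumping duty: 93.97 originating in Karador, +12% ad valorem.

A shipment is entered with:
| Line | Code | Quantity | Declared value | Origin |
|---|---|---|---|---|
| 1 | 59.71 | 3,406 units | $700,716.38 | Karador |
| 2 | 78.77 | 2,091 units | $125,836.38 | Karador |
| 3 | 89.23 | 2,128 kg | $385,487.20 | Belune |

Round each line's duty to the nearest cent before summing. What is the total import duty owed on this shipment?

$329,076.21

Line 1 (59.71, Karador, 3,406 units, $700,716.38):
Base rate for 59.71 is $2.89/unit.
59.71 has an FTA preferential rate, but origin Karador is not Zoray; base rate stands.
Additional duty on 59.71 from Karador: +34% ad valorem. Applied ad valorem rate = 34%.
Duty = $700,716.38 × 34% + 3,406 × $2.89 = $248,086.91.
Line 2 (78.77, Karador, 2,091 units, $125,836.38):
Base rate for 78.77 is 24%.
Additional duty on 78.77 from Karador: +3.6%. Applied ad valorem rate: 24% + 3.6% = 27.6%.
Duty = $125,836.38 × 27.6% = $34,730.84.
Line 3 (89.23, Belune, 2,128 kg, $385,487.20):
Base rate for 89.23 is 12%.
Duty = $385,487.20 × 12% = $46,258.46.
Total = $248,086.91 + $34,730.84 + $46,258.46 = $329,076.21.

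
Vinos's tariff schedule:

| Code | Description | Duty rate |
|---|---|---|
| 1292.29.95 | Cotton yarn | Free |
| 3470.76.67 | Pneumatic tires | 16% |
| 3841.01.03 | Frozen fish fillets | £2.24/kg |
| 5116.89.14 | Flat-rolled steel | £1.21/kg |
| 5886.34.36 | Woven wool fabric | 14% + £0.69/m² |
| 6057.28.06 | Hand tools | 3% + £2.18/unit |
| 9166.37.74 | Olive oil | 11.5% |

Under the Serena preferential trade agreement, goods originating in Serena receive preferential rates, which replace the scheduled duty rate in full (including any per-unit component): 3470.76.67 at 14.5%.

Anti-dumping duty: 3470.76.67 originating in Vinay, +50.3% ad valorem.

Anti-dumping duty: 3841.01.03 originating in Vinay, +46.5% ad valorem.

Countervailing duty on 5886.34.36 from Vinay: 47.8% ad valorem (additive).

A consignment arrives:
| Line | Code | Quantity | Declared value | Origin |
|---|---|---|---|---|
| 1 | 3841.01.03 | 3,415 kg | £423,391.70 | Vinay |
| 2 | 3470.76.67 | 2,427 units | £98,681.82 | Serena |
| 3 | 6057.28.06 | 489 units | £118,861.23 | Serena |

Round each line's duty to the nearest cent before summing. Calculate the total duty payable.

£223,467.46

Line 1 (3841.01.03, Vinay, 3,415 kg, £423,391.70):
Base rate for 3841.01.03 is £2.24/kg.
Additional duty on 3841.01.03 from Vinay: +46.5% ad valorem. Applied ad valorem rate = 46.5%.
Duty = £423,391.70 × 46.5% + 3,415 × £2.24 = £204,526.74.
Line 2 (3470.76.67, Serena, 2,427 units, £98,681.82):
Base rate for 3470.76.67 is 16%.
Origin Serena qualifies under the Vinos–Serena agreement and 3470.76.67 is covered: preferential rate 14.5% applies instead.
The additional-duty order on 3470.76.67 targets Vinay, not Serena; it does not apply.
Duty = £98,681.82 × 14.5% = £14,308.86.
Line 3 (6057.28.06, Serena, 489 units, £118,861.23):
Base rate for 6057.28.06 is 3% + £2.18/unit.
Origin Serena is the FTA partner but 6057.28.06 is not on the preference list; base rate stands.
Duty = £118,861.23 × 3% + 489 × £2.18 = £4,631.86.
Total = £204,526.74 + £14,308.86 + £4,631.86 = £223,467.46.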